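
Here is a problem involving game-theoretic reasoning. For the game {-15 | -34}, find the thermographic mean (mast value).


Game = {-15 | -34}, a switch {a | b} with numbers a > b.
Its thermograph has left wall a - t and right wall b + t, which meet at t = (a - b)/2, where both equal (a + b)/2. So the mast (mean value) is at (a + b)/2.
Mean = (-15 + (-34))/2 = -49/2 = -49/2

-49/2


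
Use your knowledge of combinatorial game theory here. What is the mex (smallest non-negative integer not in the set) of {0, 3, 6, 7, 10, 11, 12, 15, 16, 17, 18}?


Set = {0, 3, 6, 7, 10, 11, 12, 15, 16, 17, 18}
0 is in the set.
1 is NOT in the set. This is the mex.
mex = 1

1


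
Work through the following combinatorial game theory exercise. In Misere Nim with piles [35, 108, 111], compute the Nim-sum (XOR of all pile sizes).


We need the XOR (exclusive or) of all pile sizes.
After XOR-ing pile 1 (size 35): 0 XOR 35 = 35
After XOR-ing pile 2 (size 108): 35 XOR 108 = 79
After XOR-ing pile 3 (size 111): 79 XOR 111 = 32
The Nim-value of this position is 32.

32


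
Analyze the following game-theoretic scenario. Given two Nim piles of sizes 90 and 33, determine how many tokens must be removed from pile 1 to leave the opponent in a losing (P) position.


Piles: 90 and 33
Current XOR: 90 XOR 33 = 123 (non-zero, so this is an N-position).
To make the XOR zero, we need to find a move that balances the piles.
For pile 1 (size 90): target = 90 XOR 123 = 33
We reduce pile 1 from 90 to 33.
Tokens removed: 90 - 33 = 57
Verification: 33 XOR 33 = 0

57


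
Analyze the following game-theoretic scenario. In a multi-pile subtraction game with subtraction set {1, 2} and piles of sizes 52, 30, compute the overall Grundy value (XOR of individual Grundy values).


Subtraction set: {1, 2}
For this subtraction set, G(n) = n mod 3 (period = max + 1 = 3).
Pile 1 (size 52): G(52) = 52 mod 3 = 1
Pile 2 (size 30): G(30) = 30 mod 3 = 0
Total Grundy value = XOR of all: 1 XOR 0 = 1

1


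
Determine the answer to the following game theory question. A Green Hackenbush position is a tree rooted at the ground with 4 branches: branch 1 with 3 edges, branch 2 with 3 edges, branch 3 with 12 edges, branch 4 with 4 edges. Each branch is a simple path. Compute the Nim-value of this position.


The tree has 4 branches from the ground vertex.
In Green Hackenbush, the Nim-value of a simple path of length k is k.
Branch 1: length 3, Nim-value = 3
Branch 2: length 3, Nim-value = 3
Branch 3: length 12, Nim-value = 12
Branch 4: length 4, Nim-value = 4
Total Nim-value = XOR of all branch values:
0 XOR 3 = 3
3 XOR 3 = 0
0 XOR 12 = 12
12 XOR 4 = 8
Nim-value of the tree = 8

8


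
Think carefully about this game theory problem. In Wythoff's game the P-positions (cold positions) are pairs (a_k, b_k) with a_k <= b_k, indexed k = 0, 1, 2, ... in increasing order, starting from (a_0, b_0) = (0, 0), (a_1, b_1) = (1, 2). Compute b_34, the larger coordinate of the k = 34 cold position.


By Wythoff's theorem, a_k = floor(k * phi) and b_k = floor(k * phi^2) = a_k + k, where phi = (1 + sqrt(5))/2 is the golden ratio.
phi = (1 + sqrt(5))/2 = 1.618034
phi^2 = phi + 1 = 2.618034
k = 34
k * phi^2 = 34 * 2.618034 = 89.013156
b_34 = floor(k * phi^2) = 89 (check: a_34 + k = 55 + 34 = 89)

89


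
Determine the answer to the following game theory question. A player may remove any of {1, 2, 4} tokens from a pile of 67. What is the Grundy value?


The subtraction set is S = {1, 2, 4}.
G(k) = mex{ G(k - s) : s in S, s <= k }. We compute iteratively: G(0) = 0.
G(1) = mex({0}) = 1
G(2) = mex({0, 1}) = 2
G(3) = mex({1, 2}) = 0
G(4) = mex({0, 2}) = 1
G(5) = mex({0, 1}) = 2
G(6) = mex({1, 2}) = 0
Observe that G(3)..G(6) = 0, 1, 2, 0 repeats G(0)..G(3) = 0, 1, 2, 0.
For k >= max(S) = 4, G(k) is determined by the previous 4 values G(k-4)..G(k-1); a window of 4 consecutive values has recurred shifted by 3, so by induction G(k + 3) = G(k) for all k >= 0: the sequence is periodic from the start with period 3.
One period: G(0..2) = 0, 1, 2.
67 mod 3 = 1, so G(67) = G(1) = 1.

1


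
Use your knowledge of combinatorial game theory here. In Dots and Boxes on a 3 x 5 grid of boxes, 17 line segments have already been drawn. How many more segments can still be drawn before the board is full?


Grid: 3 x 5 boxes, i.e. 4 rows and 6 columns of dots.
Horizontal edges: (rows + 1) * cols = 4 * 5 = 20
Vertical edges: rows * (cols + 1) = 3 * 6 = 18
Total edges: 20 + 18 = 38
Edges drawn: 17
Remaining: 38 - 17 = 21

21


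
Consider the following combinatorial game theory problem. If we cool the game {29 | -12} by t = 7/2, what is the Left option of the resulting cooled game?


Original game: {29 | -12} (a switch {a | b} with a > b).
Cooling by t (for t below the temperature (a - b)/2 = 41/2) taxes each move by t: {a | b} cooled by t is {a - t | b + t}.
Cooling amount: t = 7/2
Cooled Left option: 29 - 7/2 = 51/2
Cooled Right option: -12 + 7/2 = -17/2
Cooled game: {51/2 | -17/2}
Left option = 51/2

51/2


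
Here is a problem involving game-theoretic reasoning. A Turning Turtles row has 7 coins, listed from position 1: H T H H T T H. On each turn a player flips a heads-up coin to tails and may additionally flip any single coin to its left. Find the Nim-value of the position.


Coins: H T H H T T H
Key fact: a single head at position k behaves exactly like a Nim heap of size k (turning it to T and optionally flipping a coin at j < k corresponds to moving the heap from k to j, or to 0), and heads combine as a disjunctive sum (two heads at the same place would cancel, matching j XOR j = 0). So the Nim-value is the XOR of the 1-indexed positions of the heads.
Face-up positions (1-indexed): [1, 3, 4, 7]
XOR 0 with 1: 0 XOR 1 = 1
XOR 1 with 3: 1 XOR 3 = 2
XOR 2 with 4: 2 XOR 4 = 6
XOR 6 with 7: 6 XOR 7 = 1
Nim-value = 1

1


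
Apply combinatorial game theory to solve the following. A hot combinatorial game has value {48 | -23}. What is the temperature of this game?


The game is {48 | -23}, a switch {a | b} with numbers a > b.
Cooling {a | b} by t gives {a - t | b + t}, which stops being hot when a - t = b + t, i.e. at t = (a - b)/2. So the temperature of a switch is (a - b)/2.
Temperature = (Left option - Right option) / 2
= (48 - (-23)) / 2
= 71 / 2
= 71/2

71/2


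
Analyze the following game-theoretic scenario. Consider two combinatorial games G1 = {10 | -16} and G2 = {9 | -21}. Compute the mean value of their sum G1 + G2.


G1 = {10 | -16}, G2 = {9 | -21}
Each is a switch {a | b} with numbers a > b; its mean value is (a + b)/2, and mean value is additive over game sums: m(G1 + G2) = m(G1) + m(G2).
Mean of G1 = (10 + (-16))/2 = -6/2 = -3
Mean of G2 = (9 + (-21))/2 = -12/2 = -6
Mean of G1 + G2 = -3 + -6 = -9

-9


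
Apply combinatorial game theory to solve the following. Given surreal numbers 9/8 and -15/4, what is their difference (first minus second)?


x = 9/8, y = -15/4
Converting to common denominator: 8
x = 9/8, y = -30/8
x - y = 9/8 - -15/4 = 39/8

39/8


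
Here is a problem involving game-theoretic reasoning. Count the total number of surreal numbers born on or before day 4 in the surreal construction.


Day 0: {|} = 0 is born. Count = 1.
Day n: the number of surreal numbers born by day n is 2^(n+1) - 1.
By day 0: 2^1 - 1 = 1
By day 1: 2^2 - 1 = 3
By day 2: 2^3 - 1 = 7
By day 3: 2^4 - 1 = 15
By day 4: 2^5 - 1 = 31
By day 4: 31 surreal numbers.

31


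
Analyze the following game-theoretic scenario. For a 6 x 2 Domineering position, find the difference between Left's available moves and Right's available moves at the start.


Board is 6 x 2 (rows x cols).
Left (vertical) placements: (rows-1) * cols = 5 * 2 = 10
Right (horizontal) placements: rows * (cols-1) = 6 * 1 = 6
Advantage = Left - Right = 10 - 6 = 4

4


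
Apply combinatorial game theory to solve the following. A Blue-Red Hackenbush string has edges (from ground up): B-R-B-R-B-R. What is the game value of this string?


Edges (from ground): B-R-B-R-B-R
By Berlekamp's sign-expansion rule, a Blue-Red Hackenbush stalk has the value of the surreal number whose sign sequence is the edge sequence with B -> + and R -> -.
Sign sequence: +-+-+-
Trace the sign expansion in the surreal number tree, starting from 0:
Edge 1: B (sign +) -> bounds (0, +inf), value = 1
Edge 2: R (sign -) -> bounds (0, 1), value = 1/2
Edge 3: B (sign +) -> bounds (1/2, 1), value = 3/4
Edge 4: R (sign -) -> bounds (1/2, 3/4), value = 5/8
Edge 5: B (sign +) -> bounds (5/8, 3/4), value = 11/16
Edge 6: R (sign -) -> bounds (5/8, 11/16), value = 21/32
Game value = 21/32

21/32


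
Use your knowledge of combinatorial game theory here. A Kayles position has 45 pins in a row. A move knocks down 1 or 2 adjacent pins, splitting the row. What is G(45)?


Kayles: a move removes 1 or 2 adjacent pins from a contiguous row.
Removing pins from a row of k leaves two independent rows (a, b) with a + b = k - 1 (one pin) or a + b = k - 2 (two pins); an end removal gives a = 0.
By Sprague-Grundy, G(k) = mex{ G(a) XOR G(b) } over all these splits. G(0) = 0.
G(1): splits (0,0):0^0=0 -> mex({0}) = 1
G(2): splits (0,1):0^1=1 (0,0):0^0=0 -> mex({0, 1}) = 2
G(3): splits (0,2):0^2=2 (1,1):1^1=0 (0,1):0^1=1 -> mex({0, 1, 2}) = 3
G(4): splits (0,3):0^3=3 (1,2):1^2=3 (0,2):0^2=2 (1,1):1^1=0 -> mex({0, 2, 3}) = 1
G(5): splits (0,4):0^1=1 (1,3):1^3=2 (2,2):2^2=0 (0,3):0^3=3 (1,2):1^2=3 -> mex({0, 1, 2, 3}) = 4
G(6) = mex({0, 1, 2, 4}) = 3
G(7) = mex({0, 1, 3, 4, 5}) = 2
G(8) = mex({0, 2, 3, 5, 6}) = 1
G(9) = mex({0, 1, 2, 3, 6, 7}) = 4
G(10) = mex({0, 1, 3, 4, 5, 7}) = 2
G(11) = mex({0, 1, 2, 3, 4, 5}) = 6
G(12) = mex({0, 1, 2, 3, 5, 6, 7}) = 4
G(13) = mex({0, 2, 3, 4, 6, 7}) = 1
G(14) = mex({0, 1, 4, 5, 6, 7}) = 2
G(15) = mex({0, 1, 2, 3, 4, 5, 6}) = 7
G(16) = mex({0, 2, 3, 5, 6, 7}) = 1
G(17) = mex({0, 1, 2, 3, 5, 6, 7}) = 4
G(18) = mex({0, 1, 2, 4, 5, 6}) = 3
G(19) = mex({0, 1, 3, 4, 5, 7}) = 2
G(20) = mex({0, 2, 3, 4, 5, 6, 7}) = 1
G(21) = mex({0, 1, 2, 3, 5, 6, 7}) = 4
G(22) = mex({0, 1, 2, 3, 4, 5, 7}) = 6
G(23) = mex({0, 1, 2, 3, 4, 5, 6}) = 7
G(24) = mex({0, 1, 2, 3, 5, 6, 7}) = 4
G(25) = mex({0, 2, 3, 4, 6, 7}) = 1
G(26) = mex({0, 1, 3, 4, 5, 6, 7}) = 2
G(27) = mex({0, 1, 2, 3, 4, 5, 6, 7}) = 8
G(28) = mex({0, 1, 2, 3, 4, 6, 7, 8}) = 5
G(29) = mex({0, 1, 2, 3, 5, 6, 7, 8, 9}) = 4
G(30) = mex({0, 1, 2, 3, 4, 5, 6, 9, 10}) = 7
G(31) = mex({0, 1, 3, 4, 5, 7, 10, 11}) = 2
G(32) = mex({0, 2, 3, 4, 5, 6, 7, 9, 11}) = 1
G(33) = mex({0, 1, 2, 3, 4, 5, 6, 7, 9, 12}) = 8
G(34) = mex({0, 1, 2, 3, 4, 5, 7, 8, 11, 12}) = 6
G(35) = mex({0, 1, 2, 3, 4, 5, 6, 8, 9, 10, 11}) = 7
G(36) = mex({0, 1, 2, 3, 5, 6, 7, 9, 10}) = 4
G(37) = mex({0, 2, 3, 4, 6, 7, 9, 10, 11, 12}) = 1
G(38) = mex({0, 1, 3, 4, 5, 6, 7, 9, 10, 11, 12}) = 2
G(39) = mex({0, 1, 2, 4, 5, 6, 7, 9, 10, 12, 14}) = 3
G(40) = mex({0, 2, 3, 4, 6, 7, 11, 12, 14}) = 1
G(41) = mex({0, 1, 2, 3, 5, 6, 7, 9, 10, 11, 12}) = 4
G(42) = mex({0, 1, 2, 3, 4, 5, 6, 9, 10}) = 7
G(43) = mex({0, 1, 3, 4, 5, 7, 9, 10, 12, 15}) = 2
G(44) = mex({0, 2, 3, 4, 5, 6, 7, 9, 10, 12, 15}) = 1
G(45) = mex({0, 1, 2, 3, 4, 5, 6, 7, 9, 10, 12, 14}) = 8
Therefore G(45) = 8.

8


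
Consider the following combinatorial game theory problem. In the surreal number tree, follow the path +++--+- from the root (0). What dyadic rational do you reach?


Sign expansion: +++--+-
Rule: track bounds (lo, hi), initially (-inf, +inf). On '+', the current value becomes lo and we move to the simplest number in (value, hi): value + 1 if hi = +inf, otherwise the midpoint (value + hi)/2. On '-', the current value becomes hi and we move to value - 1 if lo = -inf, otherwise the midpoint (lo + value)/2.
Start at 0.
Step 1: sign = +, move right. Bounds: (0, +inf). Value = 1
Step 2: sign = +, move right. Bounds: (1, +inf). Value = 2
Step 3: sign = +, move right. Bounds: (2, +inf). Value = 3
Step 4: sign = -, move left. Bounds: (2, 3). Value = 5/2
Step 5: sign = -, move left. Bounds: (2, 5/2). Value = 9/4
Step 6: sign = +, move right. Bounds: (9/4, 5/2). Value = 19/8
Step 7: sign = -, move left. Bounds: (9/4, 19/8). Value = 37/16
The surreal number with sign expansion +++--+- is 37/16.

37/16


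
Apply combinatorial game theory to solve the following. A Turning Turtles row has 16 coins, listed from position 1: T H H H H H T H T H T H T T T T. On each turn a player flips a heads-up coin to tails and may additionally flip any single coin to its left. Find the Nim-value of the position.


Coins: T H H H H H T H T H T H T T T T
Key fact: a single head at position k behaves exactly like a Nim heap of size k (turning it to T and optionally flipping a coin at j < k corresponds to moving the heap from k to j, or to 0), and heads combine as a disjunctive sum (two heads at the same place would cancel, matching j XOR j = 0). So the Nim-value is the XOR of the 1-indexed positions of the heads.
Face-up positions (1-indexed): [2, 3, 4, 5, 6, 8, 10, 12]
XOR 0 with 2: 0 XOR 2 = 2
XOR 2 with 3: 2 XOR 3 = 1
XOR 1 with 4: 1 XOR 4 = 5
XOR 5 with 5: 5 XOR 5 = 0
XOR 0 with 6: 0 XOR 6 = 6
XOR 6 with 8: 6 XOR 8 = 14
XOR 14 with 10: 14 XOR 10 = 4
XOR 4 with 12: 4 XOR 12 = 8
Nim-value = 8

8


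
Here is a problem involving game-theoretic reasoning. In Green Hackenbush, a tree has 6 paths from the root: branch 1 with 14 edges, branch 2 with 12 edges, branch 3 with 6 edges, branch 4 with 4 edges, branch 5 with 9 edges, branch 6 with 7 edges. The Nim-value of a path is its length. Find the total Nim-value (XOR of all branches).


The tree has 6 branches from the ground vertex.
In Green Hackenbush, the Nim-value of a simple path of length k is k.
Branch 1: length 14, Nim-value = 14
Branch 2: length 12, Nim-value = 12
Branch 3: length 6, Nim-value = 6
Branch 4: length 4, Nim-value = 4
Branch 5: length 9, Nim-value = 9
Branch 6: length 7, Nim-value = 7
Total Nim-value = XOR of all branch values:
0 XOR 14 = 14
14 XOR 12 = 2
2 XOR 6 = 4
4 XOR 4 = 0
0 XOR 9 = 9
9 XOR 7 = 14
Nim-value of the tree = 14

14


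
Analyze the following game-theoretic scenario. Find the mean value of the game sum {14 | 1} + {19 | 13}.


G1 = {14 | 1}, G2 = {19 | 13}
Each is a switch {a | b} with numbers a > b; its mean value is (a + b)/2, and mean value is additive over game sums: m(G1 + G2) = m(G1) + m(G2).
Mean of G1 = (14 + (1))/2 = 15/2 = 15/2
Mean of G2 = (19 + (13))/2 = 32/2 = 16
Mean of G1 + G2 = 15/2 + 16 = 47/2

47/2


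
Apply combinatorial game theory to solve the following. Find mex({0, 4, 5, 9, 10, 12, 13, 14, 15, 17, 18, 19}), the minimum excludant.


Set = {0, 4, 5, 9, 10, 12, 13, 14, 15, 17, 18, 19}
0 is in the set.
1 is NOT in the set. This is the mex.
mex = 1

1


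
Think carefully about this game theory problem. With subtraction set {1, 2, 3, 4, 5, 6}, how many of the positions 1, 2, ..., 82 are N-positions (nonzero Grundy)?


Subtraction set S = {1, 2, 3, 4, 5, 6}, so G(n) = n mod 7.
G(n) = 0 when n is a multiple of 7.
Multiples of 7 in [1, 82]: 11
N-positions (nonzero Grundy) = 82 - 11 = 71

71


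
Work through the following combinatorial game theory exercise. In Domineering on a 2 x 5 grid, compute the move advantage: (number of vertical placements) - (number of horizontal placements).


Board is 2 x 5 (rows x cols).
Left (vertical) placements: (rows-1) * cols = 1 * 5 = 5
Right (horizontal) placements: rows * (cols-1) = 2 * 4 = 8
Advantage = Left - Right = 5 - 8 = -3

-3


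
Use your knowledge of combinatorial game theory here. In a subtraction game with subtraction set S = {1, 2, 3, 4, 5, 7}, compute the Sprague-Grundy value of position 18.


The subtraction set is S = {1, 2, 3, 4, 5, 7}.
G(k) = mex{ G(k - s) : s in S, s <= k }. We compute iteratively: G(0) = 0.
G(1) = mex({0}) = 1
G(2) = mex({0, 1}) = 2
G(3) = mex({0, 1, 2}) = 3
G(4) = mex({0, 1, 2, 3}) = 4
G(5) = mex({0, 1, 2, 3, 4}) = 5
G(6) = mex({1, 2, 3, 4, 5}) = 0
G(7) = mex({0, 2, 3, 4, 5}) = 1
G(8) = mex({0, 1, 3, 4, 5}) = 2
G(9) = mex({0, 1, 2, 4, 5}) = 3
G(10) = mex({0, 1, 2, 3, 5}) = 4
G(11) = mex({0, 1, 2, 3, 4}) = 5
G(12) = mex({1, 2, 3, 4, 5}) = 0
Observe that G(6)..G(12) = 0, 1, 2, 3, 4, 5, 0 repeats G(0)..G(6) = 0, 1, 2, 3, 4, 5, 0.
For k >= max(S) = 7, G(k) is determined by the previous 7 values G(k-7)..G(k-1); a window of 7 consecutive values has recurred shifted by 6, so by induction G(k + 6) = G(k) for all k >= 0: the sequence is periodic from the start with period 6.
One period: G(0..5) = 0, 1, 2, 3, 4, 5.
18 mod 6 = 0, so G(18) = G(0) = 0.

0


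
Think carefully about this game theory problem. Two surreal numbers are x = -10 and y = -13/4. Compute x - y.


x = -10, y = -13/4
Converting to common denominator: 4
x = -40/4, y = -13/4
x - y = -10 - -13/4 = -27/4

-27/4


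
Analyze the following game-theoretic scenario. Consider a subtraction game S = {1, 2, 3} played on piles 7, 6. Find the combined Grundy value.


Subtraction set: {1, 2, 3}
For this subtraction set, G(n) = n mod 4 (period = max + 1 = 4).
Pile 1 (size 7): G(7) = 7 mod 4 = 3
Pile 2 (size 6): G(6) = 6 mod 4 = 2
Total Grundy value = XOR of all: 3 XOR 2 = 1

1


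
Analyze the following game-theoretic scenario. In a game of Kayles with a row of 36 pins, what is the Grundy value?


Kayles: a move removes 1 or 2 adjacent pins from a contiguous row.
Removing pins from a row of k leaves two independent rows (a, b) with a + b = k - 1 (one pin) or a + b = k - 2 (two pins); an end removal gives a = 0.
By Sprague-Grundy, G(k) = mex{ G(a) XOR G(b) } over all these splits. G(0) = 0.
G(1): splits (0,0):0^0=0 -> mex({0}) = 1
G(2): splits (0,1):0^1=1 (0,0):0^0=0 -> mex({0, 1}) = 2
G(3): splits (0,2):0^2=2 (1,1):1^1=0 (0,1):0^1=1 -> mex({0, 1, 2}) = 3
G(4): splits (0,3):0^3=3 (1,2):1^2=3 (0,2):0^2=2 (1,1):1^1=0 -> mex({0, 2, 3}) = 1
G(5): splits (0,4):0^1=1 (1,3):1^3=2 (2,2):2^2=0 (0,3):0^3=3 (1,2):1^2=3 -> mex({0, 1, 2, 3}) = 4
G(6) = mex({0, 1, 2, 4}) = 3
G(7) = mex({0, 1, 3, 4, 5}) = 2
G(8) = mex({0, 2, 3, 5, 6}) = 1
G(9) = mex({0, 1, 2, 3, 6, 7}) = 4
G(10) = mex({0, 1, 3, 4, 5, 7}) = 2
G(11) = mex({0, 1, 2, 3, 4, 5}) = 6
G(12) = mex({0, 1, 2, 3, 5, 6, 7}) = 4
G(13) = mex({0, 2, 3, 4, 6, 7}) = 1
G(14) = mex({0, 1, 4, 5, 6, 7}) = 2
G(15) = mex({0, 1, 2, 3, 4, 5, 6}) = 7
G(16) = mex({0, 2, 3, 5, 6, 7}) = 1
G(17) = mex({0, 1, 2, 3, 5, 6, 7}) = 4
G(18) = mex({0, 1, 2, 4, 5, 6}) = 3
G(19) = mex({0, 1, 3, 4, 5, 7}) = 2
G(20) = mex({0, 2, 3, 4, 5, 6, 7}) = 1
G(21) = mex({0, 1, 2, 3, 5, 6, 7}) = 4
G(22) = mex({0, 1, 2, 3, 4, 5, 7}) = 6
G(23) = mex({0, 1, 2, 3, 4, 5, 6}) = 7
G(24) = mex({0, 1, 2, 3, 5, 6, 7}) = 4
G(25) = mex({0, 2, 3, 4, 6, 7}) = 1
G(26) = mex({0, 1, 3, 4, 5, 6, 7}) = 2
G(27) = mex({0, 1, 2, 3, 4, 5, 6, 7}) = 8
G(28) = mex({0, 1, 2, 3, 4, 6, 7, 8}) = 5
G(29) = mex({0, 1, 2, 3, 5, 6, 7, 8, 9}) = 4
G(30) = mex({0, 1, 2, 3, 4, 5, 6, 9, 10}) = 7
G(31) = mex({0, 1, 3, 4, 5, 7, 10, 11}) = 2
G(32) = mex({0, 2, 3, 4, 5, 6, 7, 9, 11}) = 1
G(33) = mex({0, 1, 2, 3, 4, 5, 6, 7, 9, 12}) = 8
G(34) = mex({0, 1, 2, 3, 4, 5, 7, 8, 11, 12}) = 6
G(35) = mex({0, 1, 2, 3, 4, 5, 6, 8, 9, 10, 11}) = 7
G(36) = mex({0, 1, 2, 3, 5, 6, 7, 9, 10}) = 4
Therefore G(36) = 4.

4


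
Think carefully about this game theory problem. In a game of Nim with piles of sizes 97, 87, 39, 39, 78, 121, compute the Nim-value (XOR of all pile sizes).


We need the XOR (exclusive or) of all pile sizes.
After XOR-ing pile 1 (size 97): 0 XOR 97 = 97
After XOR-ing pile 2 (size 87): 97 XOR 87 = 54
After XOR-ing pile 3 (size 39): 54 XOR 39 = 17
After XOR-ing pile 4 (size 39): 17 XOR 39 = 54
After XOR-ing pile 5 (size 78): 54 XOR 78 = 120
After XOR-ing pile 6 (size 121): 120 XOR 121 = 1
The Nim-value of this position is 1.

1


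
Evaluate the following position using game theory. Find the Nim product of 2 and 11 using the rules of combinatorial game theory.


Nim multiplication is bilinear over XOR: (u XOR v) * w = (u*w) XOR (v*w).
So we split each operand into its bit components and XOR the pairwise Nim products.
2 = 2 (as XOR of powers of 2).
11 = 1 + 2 + 8 (as XOR of powers of 2).
Using the standard Nim-product table on single bits:
  2*2 = 3,   2*4 = 8,   2*8 = 12,
  4*4 = 6,   4*8 = 11,  8*8 = 13,
and  1*x = x (identity), k*l = l*k (commutative).
Pairwise Nim products:
  2 * 1 = 2
  2 * 2 = 3
  2 * 8 = 12
XOR them: 2 XOR 3 XOR 12 = 13.
Result: 2 * 11 = 13 (in Nim).

13


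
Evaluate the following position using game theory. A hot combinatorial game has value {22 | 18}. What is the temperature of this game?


The game is {22 | 18}, a switch {a | b} with numbers a > b.
Cooling {a | b} by t gives {a - t | b + t}, which stops being hot when a - t = b + t, i.e. at t = (a - b)/2. So the temperature of a switch is (a - b)/2.
Temperature = (Left option - Right option) / 2
= (22 - (18)) / 2
= 4 / 2
= 2

2


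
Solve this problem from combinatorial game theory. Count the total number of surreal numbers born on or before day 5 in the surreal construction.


Day 0: {|} = 0 is born. Count = 1.
Day n: the number of surreal numbers born by day n is 2^(n+1) - 1.
By day 0: 2^1 - 1 = 1
By day 1: 2^2 - 1 = 3
By day 2: 2^3 - 1 = 7
By day 3: 2^4 - 1 = 15
By day 4: 2^5 - 1 = 31
By day 5: 2^6 - 1 = 63
By day 5: 63 surreal numbers.

63


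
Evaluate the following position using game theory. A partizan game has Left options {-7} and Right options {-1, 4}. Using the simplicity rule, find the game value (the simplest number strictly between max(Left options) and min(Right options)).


Left options: {-7}, max = -7
Right options: {-1, 4}, min = -1
All options are numbers and max(Left) < min(Right), so by the simplicity theorem the value is the simplest (earliest-born) number strictly between -7 and -1.
Integers -6 through -2 all lie strictly between -7 and -1.
Among integers, the simplest (lowest birthday = smallest |n|; 0 is born on day 0, +-n on day n) is -2.
No non-integer in the interval can be simpler: if x is a non-integer in the interval, then floor(x) or ceil(x) also lies in the interval (the interval contains an integer), and both are proper prefixes of x's sign expansion, i.e. born earlier. So the game value is -2.
Game value = -2

-2


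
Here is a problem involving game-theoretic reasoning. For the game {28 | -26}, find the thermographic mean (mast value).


Game = {28 | -26}, a switch {a | b} with numbers a > b.
Its thermograph has left wall a - t and right wall b + t, which meet at t = (a - b)/2, where both equal (a + b)/2. So the mast (mean value) is at (a + b)/2.
Mean = (28 + (-26))/2 = 2/2 = 1

1


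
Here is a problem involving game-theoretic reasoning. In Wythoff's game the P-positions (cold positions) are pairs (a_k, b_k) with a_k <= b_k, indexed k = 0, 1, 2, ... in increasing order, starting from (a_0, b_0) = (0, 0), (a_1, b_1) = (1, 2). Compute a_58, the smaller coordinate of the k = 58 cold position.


By Wythoff's theorem, a_k = floor(k * phi) and b_k = floor(k * phi^2) = a_k + k, where phi = (1 + sqrt(5))/2 is the golden ratio.
phi = (1 + sqrt(5))/2 = 1.618034
k = 58
k * phi = 58 * 1.618034 = 93.845971
a_58 = floor(k * phi) = 93

93


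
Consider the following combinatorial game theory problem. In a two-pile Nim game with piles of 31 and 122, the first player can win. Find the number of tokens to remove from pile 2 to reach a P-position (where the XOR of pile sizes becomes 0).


Piles: 31 and 122
Current XOR: 31 XOR 122 = 101 (non-zero, so this is an N-position).
To make the XOR zero, we need to find a move that balances the piles.
For pile 2 (size 122): target = 122 XOR 101 = 31
We reduce pile 2 from 122 to 31.
Tokens removed: 122 - 31 = 91
Verification: 31 XOR 31 = 0

91


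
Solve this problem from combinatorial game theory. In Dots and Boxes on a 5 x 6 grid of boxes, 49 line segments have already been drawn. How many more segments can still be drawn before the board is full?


Grid: 5 x 6 boxes, i.e. 6 rows and 7 columns of dots.
Horizontal edges: (rows + 1) * cols = 6 * 6 = 36
Vertical edges: rows * (cols + 1) = 5 * 7 = 35
Total edges: 36 + 35 = 71
Edges drawn: 49
Remaining: 71 - 49 = 22

22


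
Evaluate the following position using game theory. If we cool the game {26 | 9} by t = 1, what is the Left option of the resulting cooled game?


Original game: {26 | 9} (a switch {a | b} with a > b).
Cooling by t (for t below the temperature (a - b)/2 = 17/2) taxes each move by t: {a | b} cooled by t is {a - t | b + t}.
Cooling amount: t = 1
Cooled Left option: 26 - 1 = 25
Cooled Right option: 9 + 1 = 10
Cooled game: {25 | 10}
Left option = 25

25


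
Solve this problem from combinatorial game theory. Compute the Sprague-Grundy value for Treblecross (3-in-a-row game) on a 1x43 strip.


Treblecross: place X on empty cells; 3-in-a-row wins.
Playing within two cells of an existing X lets the opponent win at once, so sensible play treats the cells i-2..i+2 around each X as dead. The player left with no safe cell loses, so this is a normal-play take-away game on strips of safe cells.
Placing X at cell i (0-indexed) of a strip of k safe cells leaves independent strips of sizes max(0, i-2) and max(0, k-i-3). Hence G(k) = mex{ G(max(0,i-2)) XOR G(max(0,k-i-3)) : 0 <= i < k }, with G(0) = 0.
G(1): splits (0,0):0^0=0 -> mex({0}) = 1
G(2): splits (0,0):0^0=0 -> mex({0}) = 1
G(3): splits (0,0):0^0=0 -> mex({0}) = 1
G(4): splits (0,1):0^1=1 (0,0):0^0=0 -> mex({0, 1}) = 2
G(5): splits (0,2):0^1=1 (0,1):0^1=1 (0,0):0^0=0 -> mex({0, 1}) = 2
G(6) = mex({1}) = 0
G(7) = mex({0, 1, 2}) = 3
G(8) = mex({0, 1, 2}) = 3
G(9) = mex({0, 2}) = 1
G(10) = mex({0, 2, 3}) = 1
G(11) = mex({0, 3}) = 1
G(12) = mex({1, 3}) = 0
G(13) = mex({0, 1, 2, 3}) = 4
G(14) = mex({0, 1, 2}) = 3
G(15) = mex({0, 1, 2}) = 3
G(16) = mex({0, 1, 2, 4}) = 3
G(17) = mex({0, 1, 3, 4}) = 2
G(18) = mex({0, 1, 3, 4}) = 2
G(19) = mex({0, 1, 3, 5}) = 2
G(20) = mex({0, 1, 2, 3, 5}) = 4
G(21) = mex({0, 1, 2, 3, 5}) = 4
G(22) = mex({1, 2, 6}) = 0
G(23) = mex({0, 1, 2, 3, 4, 6}) = 5
G(24) = mex({0, 1, 2, 3, 4}) = 5
G(25) = mex({0, 1, 3, 4, 7}) = 2
G(26) = mex({0, 1, 3, 4, 5, 7}) = 2
G(27) = mex({0, 1, 3, 5}) = 2
G(28) = mex({0, 1, 2, 5}) = 3
G(29) = mex({0, 1, 2, 4, 5, 6}) = 3
G(30) = mex({1, 2, 4, 6}) = 0
G(31) = mex({0, 1, 2, 3, 4, 6}) = 5
G(32) = mex({1, 2, 3, 4, 7}) = 0
G(33) = mex({0, 3, 7}) = 1
G(34) = mex({0, 2, 3, 5, 7}) = 1
G(35) = mex({0, 2, 3, 5, 6}) = 1
G(36) = mex({0, 1, 2, 5, 6}) = 3
G(37) = mex({0, 1, 2, 4, 5, 6}) = 3
G(38) = mex({0, 1, 2, 4}) = 3
G(39) = mex({0, 1, 2, 3, 4, 7}) = 5
G(40) = mex({0, 1, 2, 3, 4, 5, 7}) = 6
G(41) = mex({0, 1, 2, 3, 5, 7}) = 4
G(42) = mex({0, 1, 2, 3, 5, 6, 7}) = 4
G(43) = mex({0, 2, 3, 5, 6}) = 1
Therefore G(43) = 1.

1


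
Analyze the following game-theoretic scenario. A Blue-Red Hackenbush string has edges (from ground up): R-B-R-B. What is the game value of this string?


Edges (from ground): R-B-R-B
By Berlekamp's sign-expansion rule, a Blue-Red Hackenbush stalk has the value of the surreal number whose sign sequence is the edge sequence with B -> + and R -> -.
Sign sequence: -+-+
Trace the sign expansion in the surreal number tree, starting from 0:
Edge 1: R (sign -) -> bounds (-inf, 0), value = -1
Edge 2: B (sign +) -> bounds (-1, 0), value = -1/2
Edge 3: R (sign -) -> bounds (-1, -1/2), value = -3/4
Edge 4: B (sign +) -> bounds (-3/4, -1/2), value = -5/8
Game value = -5/8

-5/8


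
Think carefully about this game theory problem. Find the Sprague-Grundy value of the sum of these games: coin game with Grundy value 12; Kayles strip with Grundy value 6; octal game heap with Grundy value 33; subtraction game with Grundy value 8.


By the Sprague-Grundy theorem, the Grundy value of a sum of games is the XOR of individual Grundy values.
coin game: Grundy value = 12. Running XOR: 0 XOR 12 = 12
Kayles strip: Grundy value = 6. Running XOR: 12 XOR 6 = 10
octal game heap: Grundy value = 33. Running XOR: 10 XOR 33 = 43
subtraction game: Grundy value = 8. Running XOR: 43 XOR 8 = 35
The combined Grundy value is 35.

35


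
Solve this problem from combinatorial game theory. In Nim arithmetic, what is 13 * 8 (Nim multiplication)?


Nim multiplication is bilinear over XOR: (u XOR v) * w = (u*w) XOR (v*w).
So we split each operand into its bit components and XOR the pairwise Nim products.
13 = 1 + 4 + 8 (as XOR of powers of 2).
8 = 8 (as XOR of powers of 2).
Using the standard Nim-product table on single bits:
  2*2 = 3,   2*4 = 8,   2*8 = 12,
  4*4 = 6,   4*8 = 11,  8*8 = 13,
and  1*x = x (identity), k*l = l*k (commutative).
Pairwise Nim products:
  1 * 8 = 8
  4 * 8 = 11
  8 * 8 = 13
XOR them: 8 XOR 11 XOR 13 = 14.
Result: 13 * 8 = 14 (in Nim).

14


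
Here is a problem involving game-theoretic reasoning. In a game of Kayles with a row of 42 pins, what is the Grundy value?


Kayles: a move removes 1 or 2 adjacent pins from a contiguous row.
Removing pins from a row of k leaves two independent rows (a, b) with a + b = k - 1 (one pin) or a + b = k - 2 (two pins); an end removal gives a = 0.
By Sprague-Grundy, G(k) = mex{ G(a) XOR G(b) } over all these splits. G(0) = 0.
G(1): splits (0,0):0^0=0 -> mex({0}) = 1
G(2): splits (0,1):0^1=1 (0,0):0^0=0 -> mex({0, 1}) = 2
G(3): splits (0,2):0^2=2 (1,1):1^1=0 (0,1):0^1=1 -> mex({0, 1, 2}) = 3
G(4): splits (0,3):0^3=3 (1,2):1^2=3 (0,2):0^2=2 (1,1):1^1=0 -> mex({0, 2, 3}) = 1
G(5): splits (0,4):0^1=1 (1,3):1^3=2 (2,2):2^2=0 (0,3):0^3=3 (1,2):1^2=3 -> mex({0, 1, 2, 3}) = 4
G(6) = mex({0, 1, 2, 4}) = 3
G(7) = mex({0, 1, 3, 4, 5}) = 2
G(8) = mex({0, 2, 3, 5, 6}) = 1
G(9) = mex({0, 1, 2, 3, 6, 7}) = 4
G(10) = mex({0, 1, 3, 4, 5, 7}) = 2
G(11) = mex({0, 1, 2, 3, 4, 5}) = 6
G(12) = mex({0, 1, 2, 3, 5, 6, 7}) = 4
G(13) = mex({0, 2, 3, 4, 6, 7}) = 1
G(14) = mex({0, 1, 4, 5, 6, 7}) = 2
G(15) = mex({0, 1, 2, 3, 4, 5, 6}) = 7
G(16) = mex({0, 2, 3, 5, 6, 7}) = 1
G(17) = mex({0, 1, 2, 3, 5, 6, 7}) = 4
G(18) = mex({0, 1, 2, 4, 5, 6}) = 3
G(19) = mex({0, 1, 3, 4, 5, 7}) = 2
G(20) = mex({0, 2, 3, 4, 5, 6, 7}) = 1
G(21) = mex({0, 1, 2, 3, 5, 6, 7}) = 4
G(22) = mex({0, 1, 2, 3, 4, 5, 7}) = 6
G(23) = mex({0, 1, 2, 3, 4, 5, 6}) = 7
G(24) = mex({0, 1, 2, 3, 5, 6, 7}) = 4
G(25) = mex({0, 2, 3, 4, 6, 7}) = 1
G(26) = mex({0, 1, 3, 4, 5, 6, 7}) = 2
G(27) = mex({0, 1, 2, 3, 4, 5, 6, 7}) = 8
G(28) = mex({0, 1, 2, 3, 4, 6, 7, 8}) = 5
G(29) = mex({0, 1, 2, 3, 5, 6, 7, 8, 9}) = 4
G(30) = mex({0, 1, 2, 3, 4, 5, 6, 9, 10}) = 7
G(31) = mex({0, 1, 3, 4, 5, 7, 10, 11}) = 2
G(32) = mex({0, 2, 3, 4, 5, 6, 7, 9, 11}) = 1
G(33) = mex({0, 1, 2, 3, 4, 5, 6, 7, 9, 12}) = 8
G(34) = mex({0, 1, 2, 3, 4, 5, 7, 8, 11, 12}) = 6
G(35) = mex({0, 1, 2, 3, 4, 5, 6, 8, 9, 10, 11}) = 7
G(36) = mex({0, 1, 2, 3, 5, 6, 7, 9, 10}) = 4
G(37) = mex({0, 2, 3, 4, 6, 7, 9, 10, 11, 12}) = 1
G(38) = mex({0, 1, 3, 4, 5, 6, 7, 9, 10, 11, 12}) = 2
G(39) = mex({0, 1, 2, 4, 5, 6, 7, 9, 10, 12, 14}) = 3
G(40) = mex({0, 2, 3, 4, 6, 7, 11, 12, 14}) = 1
G(41) = mex({0, 1, 2, 3, 5, 6, 7, 9, 10, 11, 12}) = 4
G(42) = mex({0, 1, 2, 3, 4, 5, 6, 9, 10}) = 7
Therefore G(42) = 7.

7


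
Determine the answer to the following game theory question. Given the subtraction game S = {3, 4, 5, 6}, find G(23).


The subtraction set is S = {3, 4, 5, 6}.
G(k) = mex{ G(k - s) : s in S, s <= k }. We compute iteratively: G(0) = 0.
G(1) = mex({}) = 0
G(2) = mex({}) = 0
G(3) = mex({0}) = 1
G(4) = mex({0}) = 1
G(5) = mex({0}) = 1
G(6) = mex({0, 1}) = 2
G(7) = mex({0, 1}) = 2
G(8) = mex({0, 1}) = 2
G(9) = mex({1, 2}) = 0
G(10) = mex({1, 2}) = 0
G(11) = mex({1, 2}) = 0
G(12) = mex({0, 2}) = 1
G(13) = mex({0, 2}) = 1
G(14) = mex({0, 2}) = 1
Observe that G(9)..G(14) = 0, 0, 0, 1, 1, 1 repeats G(0)..G(5) = 0, 0, 0, 1, 1, 1.
For k >= max(S) = 6, G(k) is determined by the previous 6 values G(k-6)..G(k-1); a window of 6 consecutive values has recurred shifted by 9, so by induction G(k + 9) = G(k) for all k >= 0: the sequence is periodic from the start with period 9.
One period: G(0..8) = 0, 0, 0, 1, 1, 1, 2, 2, 2.
23 mod 9 = 5, so G(23) = G(5) = 1.

1


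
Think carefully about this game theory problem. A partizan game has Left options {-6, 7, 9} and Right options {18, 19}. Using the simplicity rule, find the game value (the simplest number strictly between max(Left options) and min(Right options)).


Left options: {-6, 7, 9}, max = 9
Right options: {18, 19}, min = 18
All options are numbers and max(Left) < min(Right), so by the simplicity theorem the value is the simplest (earliest-born) number strictly between 9 and 18.
Integers 10 through 17 all lie strictly between 9 and 18.
Among integers, the simplest (lowest birthday = smallest |n|; 0 is born on day 0, +-n on day n) is 10.
No non-integer in the interval can be simpler: if x is a non-integer in the interval, then floor(x) or ceil(x) also lies in the interval (the interval contains an integer), and both are proper prefixes of x's sign expansion, i.e. born earlier. So the game value is 10.
Game value = 10

10


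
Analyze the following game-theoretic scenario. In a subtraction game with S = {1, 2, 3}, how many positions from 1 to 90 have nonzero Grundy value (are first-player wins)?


Subtraction set S = {1, 2, 3}, so G(n) = n mod 4.
G(n) = 0 when n is a multiple of 4.
Multiples of 4 in [1, 90]: 22
N-positions (nonzero Grundy) = 90 - 22 = 68

68


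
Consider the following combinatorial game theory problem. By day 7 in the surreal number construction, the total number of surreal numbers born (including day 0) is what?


Day 0: {|} = 0 is born. Count = 1.
Day n: the number of surreal numbers born by day n is 2^(n+1) - 1.
By day 0: 2^1 - 1 = 1
By day 1: 2^2 - 1 = 3
By day 2: 2^3 - 1 = 7
By day 3: 2^4 - 1 = 15
By day 4: 2^5 - 1 = 31
By day 5: 2^6 - 1 = 63
By day 6: 2^7 - 1 = 127
By day 7: 2^8 - 1 = 255
By day 7: 255 surreal numbers.

255


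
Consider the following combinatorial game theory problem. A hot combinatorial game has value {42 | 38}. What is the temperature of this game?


The game is {42 | 38}, a switch {a | b} with numbers a > b.
Cooling {a | b} by t gives {a - t | b + t}, which stops being hot when a - t = b + t, i.e. at t = (a - b)/2. So the temperature of a switch is (a - b)/2.
Temperature = (Left option - Right option) / 2
= (42 - (38)) / 2
= 4 / 2
= 2

2


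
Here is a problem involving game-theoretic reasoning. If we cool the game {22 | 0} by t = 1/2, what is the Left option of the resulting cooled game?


Original game: {22 | 0} (a switch {a | b} with a > b).
Cooling by t (for t below the temperature (a - b)/2 = 11) taxes each move by t: {a | b} cooled by t is {a - t | b + t}.
Cooling amount: t = 1/2
Cooled Left option: 22 - 1/2 = 43/2
Cooled Right option: 0 + 1/2 = 1/2
Cooled game: {43/2 | 1/2}
Left option = 43/2

43/2


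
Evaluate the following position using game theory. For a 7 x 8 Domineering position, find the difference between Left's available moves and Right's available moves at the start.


Board is 7 x 8 (rows x cols).
Left (vertical) placements: (rows-1) * cols = 6 * 8 = 48
Right (horizontal) placements: rows * (cols-1) = 7 * 7 = 49
Advantage = Left - Right = 48 - 49 = -1

-1


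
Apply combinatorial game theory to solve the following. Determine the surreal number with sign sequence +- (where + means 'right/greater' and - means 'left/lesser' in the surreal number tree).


Sign expansion: +-
Rule: track bounds (lo, hi), initially (-inf, +inf). On '+', the current value becomes lo and we move to the simplest number in (value, hi): value + 1 if hi = +inf, otherwise the midpoint (value + hi)/2. On '-', the current value becomes hi and we move to value - 1 if lo = -inf, otherwise the midpoint (lo + value)/2.
Start at 0.
Step 1: sign = +, move right. Bounds: (0, +inf). Value = 1
Step 2: sign = -, move left. Bounds: (0, 1). Value = 1/2
The surreal number with sign expansion +- is 1/2.

1/2


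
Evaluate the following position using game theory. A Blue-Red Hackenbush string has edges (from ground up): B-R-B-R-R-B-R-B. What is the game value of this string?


Edges (from ground): B-R-B-R-R-B-R-B
By Berlekamp's sign-expansion rule, a Blue-Red Hackenbush stalk has the value of the surreal number whose sign sequence is the edge sequence with B -> + and R -> -.
Sign sequence: +-+--+-+
Trace the sign expansion in the surreal number tree, starting from 0:
Edge 1: B (sign +) -> bounds (0, +inf), value = 1
Edge 2: R (sign -) -> bounds (0, 1), value = 1/2
Edge 3: B (sign +) -> bounds (1/2, 1), value = 3/4
Edge 4: R (sign -) -> bounds (1/2, 3/4), value = 5/8
Edge 5: R (sign -) -> bounds (1/2, 5/8), value = 9/16
Edge 6: B (sign +) -> bounds (9/16, 5/8), value = 19/32
Edge 7: R (sign -) -> bounds (9/16, 19/32), value = 37/64
Edge 8: B (sign +) -> bounds (37/64, 19/32), value = 75/128
Game value = 75/128

75/128


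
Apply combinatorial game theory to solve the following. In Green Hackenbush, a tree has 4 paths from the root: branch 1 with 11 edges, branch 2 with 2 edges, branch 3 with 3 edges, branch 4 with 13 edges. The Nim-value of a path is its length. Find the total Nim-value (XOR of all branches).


The tree has 4 branches from the ground vertex.
In Green Hackenbush, the Nim-value of a simple path of length k is k.
Branch 1: length 11, Nim-value = 11
Branch 2: length 2, Nim-value = 2
Branch 3: length 3, Nim-value = 3
Branch 4: length 13, Nim-value = 13
Total Nim-value = XOR of all branch values:
0 XOR 11 = 11
11 XOR 2 = 9
9 XOR 3 = 10
10 XOR 13 = 7
Nim-value of the tree = 7

7


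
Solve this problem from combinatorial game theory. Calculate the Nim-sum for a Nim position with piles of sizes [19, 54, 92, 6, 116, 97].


We need the XOR (exclusive or) of all pile sizes.
After XOR-ing pile 1 (size 19): 0 XOR 19 = 19
After XOR-ing pile 2 (size 54): 19 XOR 54 = 37
After XOR-ing pile 3 (size 92): 37 XOR 92 = 121
After XOR-ing pile 4 (size 6): 121 XOR 6 = 127
After XOR-ing pile 5 (size 116): 127 XOR 116 = 11
After XOR-ing pile 6 (size 97): 11 XOR 97 = 106
The Nim-value of this position is 106.

106


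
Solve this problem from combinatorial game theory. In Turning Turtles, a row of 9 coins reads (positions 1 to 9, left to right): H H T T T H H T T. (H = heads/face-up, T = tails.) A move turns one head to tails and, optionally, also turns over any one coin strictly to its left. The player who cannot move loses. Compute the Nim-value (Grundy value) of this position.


Coins: H H T T T H H T T
Key fact: a single head at position k behaves exactly like a Nim heap of size k (turning it to T and optionally flipping a coin at j < k corresponds to moving the heap from k to j, or to 0), and heads combine as a disjunctive sum (two heads at the same place would cancel, matching j XOR j = 0). So the Nim-value is the XOR of the 1-indexed positions of the heads.
Face-up positions (1-indexed): [1, 2, 6, 7]
XOR 0 with 1: 0 XOR 1 = 1
XOR 1 with 2: 1 XOR 2 = 3
XOR 3 with 6: 3 XOR 6 = 5
XOR 5 with 7: 5 XOR 7 = 2
Nim-value = 2

2


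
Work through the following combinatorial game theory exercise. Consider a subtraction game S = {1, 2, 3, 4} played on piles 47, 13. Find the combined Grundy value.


Subtraction set: {1, 2, 3, 4}
For this subtraction set, G(n) = n mod 5 (period = max + 1 = 5).
Pile 1 (size 47): G(47) = 47 mod 5 = 2
Pile 2 (size 13): G(13) = 13 mod 5 = 3
Total Grundy value = XOR of all: 2 XOR 3 = 1

1


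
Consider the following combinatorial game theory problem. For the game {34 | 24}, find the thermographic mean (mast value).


Game = {34 | 24}, a switch {a | b} with numbers a > b.
Its thermograph has left wall a - t and right wall b + t, which meet at t = (a - b)/2, where both equal (a + b)/2. So the mast (mean value) is at (a + b)/2.
Mean = (34 + (24))/2 = 58/2 = 29

29


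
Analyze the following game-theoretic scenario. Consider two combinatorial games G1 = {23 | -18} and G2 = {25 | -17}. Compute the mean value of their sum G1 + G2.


G1 = {23 | -18}, G2 = {25 | -17}
Each is a switch {a | b} with numbers a > b; its mean value is (a + b)/2, and mean value is additive over game sums: m(G1 + G2) = m(G1) + m(G2).
Mean of G1 = (23 + (-18))/2 = 5/2 = 5/2
Mean of G2 = (25 + (-17))/2 = 8/2 = 4
Mean of G1 + G2 = 5/2 + 4 = 13/2

13/2


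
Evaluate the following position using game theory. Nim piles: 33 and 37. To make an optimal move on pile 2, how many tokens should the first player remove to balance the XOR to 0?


Piles: 33 and 37
Current XOR: 33 XOR 37 = 4 (non-zero, so this is an N-position).
To make the XOR zero, we need to find a move that balances the piles.
For pile 2 (size 37): target = 37 XOR 4 = 33
We reduce pile 2 from 37 to 33.
Tokens removed: 37 - 33 = 4
Verification: 33 XOR 33 = 0

4
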